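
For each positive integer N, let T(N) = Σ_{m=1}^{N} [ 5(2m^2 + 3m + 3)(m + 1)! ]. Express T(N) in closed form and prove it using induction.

T(N) = (10N + 5)(N + 2)! - 10

We claim T(N) = (10N + 5)(N + 2)! - 10 for all N ≥ 1.
For the base case N = 1: T(1) = 80, and the closed form gives 80. They agree.
Inductive step: suppose the statement holds for some m ≥ 1, so T(m) = (10m + 5)(m + 2)! - 10.
Then T(m+1) = T(m) + (5(2m^2 + 7m + 8)(m + 2)!) = ((10m + 5)(m + 2)! - 10) + (5(2m^2 + 7m + 8)(m + 2)!).
Simplifying, T(m+1) = (10(m+1) + 5)((m+1) + 2)! - 10,
which is the closed form with N = m+1.
This completes the induction.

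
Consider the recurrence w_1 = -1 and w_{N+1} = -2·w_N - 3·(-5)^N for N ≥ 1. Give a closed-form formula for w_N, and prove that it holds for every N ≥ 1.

w_N = (-2)^(N + 1) + (-5)^N

Computing the first terms: w_1 = -1, w_2 = 17, w_3 = -109. This suggests w_N = (-2)^(N + 1) + (-5)^N.
Base step (N = 1): the formula gives -1 = -1 = w_1.
Inductive step: assume the claim holds for N = j, so w_j = (-2)^(j + 1) + (-5)^j.
Then w_{j+1} = -2·w_j - 3·(-5)^j = -2·((-2)^(j + 1) + (-5)^j) - 3·(-5)^j = (-2)^(j + 2) + (-5)^(j + 1) = (-2)^((j+1) + 1) + (-5)^(j+1),
which is the claimed formula at N = j+1.
This completes the induction.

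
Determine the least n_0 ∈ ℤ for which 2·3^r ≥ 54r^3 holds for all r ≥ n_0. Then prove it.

n_0 = 9

At r = 8: 13122 < 27648, so the inequality fails and n_0 ≥ 9. We prove 2·3^r ≥ 54r^3 for all r ≥ 9.
For the base case r = 9: 2·3^r = 39366 and 54r^3 = 39366, so 39366 ≥ 39366.
Suppose the result is true for r = p, so 2·3^p ≥ 54p^3.
Then 2·3^(p + 1) = 3·(2·3^p) ≥ 3·(54p^3).
Also, for p ≥ 9 we have 3·(54p^3) ≥ 54(p+1)^3, since 3 ≥ (1 + 1/p)^3 for all p ≥ 9.
Combining, 2·3^(p + 1) ≥ 54(p+1)^3.
By induction, the statement is established for all r ≥ 9.
Hence the smallest such n_0 is 9.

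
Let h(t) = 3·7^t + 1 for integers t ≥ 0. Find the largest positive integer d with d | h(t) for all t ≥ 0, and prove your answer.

d = 2

Computing the first values: h(0) = 4 and h(1) = 22; gcd(4, 22) = 2, so d ≤ 2.
We prove 2 | 3·7^t + 1 for all t ≥ 0 by induction on t.
For the base case t = 0: h(0) = 4 = 2·(2), so 2 | h(0).
Inductive step: assume the claim holds for t = k, i.e. 2 | h(k). Then
h(k+1) = 3·7^(k+1) + 1 = 7·(3·7^k + 1) - 6 = 7·h(k) - 6. The first term is divisible by 2 by the inductive hypothesis, and -6 is divisible by 2. Hence 2 | h(k+1).
By induction, the statement is established for all t ≥ 0.
Therefore the largest such d is 2.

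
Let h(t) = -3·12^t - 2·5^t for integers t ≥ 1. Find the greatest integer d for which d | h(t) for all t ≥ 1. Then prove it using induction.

Computing the first values: h(1) = -46 and h(2) = -482; gcd(-46, -482) = 2, so d ≤ 2.
We prove 2 | -3·12^t - 2·5^t for all t ≥ 1 by induction on t.
Base step (t = 1): h(1) = -46 = 2·(-23), so 2 | h(1).
For the inductive step, assume it holds for an arbitrary m ≥ 1, i.e. 2 | h(m). Then
h(m+1) − 12·h(m) = (-3·12^(m+1) - 2·5^(m+1)) − 12·(-3·12^m - 2·5^m) = (-2)·5^m·(5 − 12) = (14)·5^m. Since 2 | h(m) by the inductive hypothesis, 2 | 12·h(m); and 2 | 14 since 14 = 2·7. Therefore 2 | h(m+1).
Hence, by induction on t, the claim holds for every t ≥ 1.
Therefore the largest such d is 2.

d = 2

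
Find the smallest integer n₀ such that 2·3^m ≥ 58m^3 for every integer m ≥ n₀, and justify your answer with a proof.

At m = 9: 39366 < 42282, so the inequality fails and n₀ ≥ 10. We prove 2·3^m ≥ 58m^3 for all m ≥ 10.
When m = 10: 2·3^m = 118098 and 58m^3 = 58000, so 118098 ≥ 58000.
Inductive step: suppose the statement holds for some k ≥ 10, so 2·3^k ≥ 58k^3.
Then 2·3^(k + 1) = 3·(2·3^k) ≥ 3·(58k^3).
Also, for k ≥ 10 we have 3·(58k^3) ≥ 58(k+1)^3, since 3 ≥ (1 + 1/k)^3 for all k ≥ 10.
Combining, 2·3^(k + 1) ≥ 58(k+1)^3.
By induction, the statement is established for all m ≥ 10.
Hence the smallest such n₀ is 10.

n₀ = 10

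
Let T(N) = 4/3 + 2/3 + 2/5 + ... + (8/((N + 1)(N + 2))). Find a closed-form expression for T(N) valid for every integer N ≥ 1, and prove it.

We claim T(N) = 4N/(N + 2) for all N ≥ 1.
For the base case N = 1: T(1) = 4/3, and the closed form gives 4/3. They agree.
Inductive step: assume the claim holds for N = m, so T(m) = 4m/(m + 2).
Then T(m+1) = T(m) + (8/((m + 2)(m + 3))) = (4m/(m + 2)) + (8/((m + 2)(m + 3))).
Simplifying, T(m+1) = 4(m + 1)/(m + 3) = 4(m+1)/((m+1) + 2),
which is the closed form with N = m+1.
This completes the induction.

T(N) = 4N/(N + 2)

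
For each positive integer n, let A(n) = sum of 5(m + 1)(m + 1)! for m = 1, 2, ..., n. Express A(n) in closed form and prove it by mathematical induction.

We claim A(n) = 5(n + 2)! - 10 for all n ≥ 1.
Base step (n = 1): A(1) = 20, and the closed form gives 20. They agree.
For the inductive step, assume it holds for an arbitrary m ≥ 1, so A(m) = 5(m + 2)! - 10.
Then A(m+1) = A(m) + (5(m + 2)(m + 2)!) = (5(m + 2)! - 10) + (5(m + 2)(m + 2)!).
Simplifying, A(m+1) = 5((m+1) + 2)! - 10,
which is the closed form with n = m+1.
By the principle of mathematical induction, the result holds for all n ≥ 1.

A(n) = 5(n + 2)! - 10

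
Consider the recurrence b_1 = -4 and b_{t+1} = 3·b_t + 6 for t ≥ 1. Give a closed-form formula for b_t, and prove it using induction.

b_t = -3^(t - 1) - 3

Computing the first terms: b_1 = -4, b_2 = -6, b_3 = -12. This suggests b_t = -3^(t - 1) - 3.
Base case (t = 1): the formula gives -4 = -4 = b_1.
For the inductive step, assume it holds for an arbitrary k ≥ 1, so b_k = -3^(k - 1) - 3.
Then b_{k+1} = 3·b_k + 6 = 3·(-3^(k - 1) - 3) + 6 = -3^k - 3 = -3^((k+1) - 1) - 3,
which is the claimed formula at t = k+1.
This completes the induction.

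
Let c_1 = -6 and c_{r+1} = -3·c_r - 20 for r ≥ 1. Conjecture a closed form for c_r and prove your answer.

c_r = -(-3)^(r - 1) - 5

Computing the first terms: c_1 = -6, c_2 = -2, c_3 = -14. This suggests c_r = -(-3)^(r - 1) - 5.
Base case (r = 1): the formula gives -6 = -6 = c_1.
For the inductive step, assume it holds for an arbitrary i ≥ 1, so c_i = -(-3)^(i - 1) - 5.
Then c_{i+1} = -3·c_i - 20 = -3·(-(-3)^(i - 1) - 5) - 20 = -(-3)^i - 5 = -(-3)^((i+1) - 1) - 5,
which is the claimed formula at r = i+1.
By the principle of mathematical induction, the result holds for all r ≥ 1.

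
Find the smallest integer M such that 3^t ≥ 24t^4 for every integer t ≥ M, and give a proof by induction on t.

At t = 11: 177147 < 351384, so the inequality fails and M ≥ 12. We prove 3^t ≥ 24t^4 for all t ≥ 12.
Base case (t = 12): 3^t = 531441 and 24t^4 = 497664, so 531441 ≥ 497664.
Inductive step: suppose the statement holds for some r ≥ 12, so 3^r ≥ 24r^4.
Then 3^(r + 1) = 3·(3^r) ≥ 3·(24r^4).
Also, for r ≥ 12 we have 3·(24r^4) ≥ 24(r+1)^4, since 3 ≥ (1 + 1/r)^4 for all r ≥ 12.
Combining, 3^(r + 1) ≥ 24(r+1)^4.
By the principle of mathematical induction, the result holds for all t ≥ 12.
Hence the smallest such M is 12.

M = 12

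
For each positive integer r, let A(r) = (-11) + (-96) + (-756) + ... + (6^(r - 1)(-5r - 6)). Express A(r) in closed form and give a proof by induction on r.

A(r) = -6^r(r + 1) + 1

We claim A(r) = -6^r(r + 1) + 1 for all r ≥ 1.
For the base case r = 1: A(1) = -11, and the closed form gives -11. They agree.
Inductive step: suppose the statement holds for some j ≥ 1, so A(j) = -6^j(j + 1) + 1.
Then A(j+1) = A(j) + (6^j(-5j - 11)) = (-6^j(j + 1) + 1) + (6^j(-5j - 11)).
Simplifying, A(j+1) = -6·6^j·j - 12·6^j + 1 = -6^(j+1)((j+1) + 1) + 1,
which is the closed form with r = j+1.
This completes the induction.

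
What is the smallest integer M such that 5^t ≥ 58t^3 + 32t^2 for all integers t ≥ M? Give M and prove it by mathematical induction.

M = 6

At t = 5: 3125 < 8050, so the inequality fails and M ≥ 6. We prove 5^t ≥ 58t^3 + 32t^2 for all t ≥ 6.
Base step (t = 6): 5^t = 15625 and 58t^3 + 32t^2 = 13680, so 15625 ≥ 13680.
For the inductive step, assume it holds for an arbitrary j ≥ 6, so 5^j ≥ 58j^3 + 32j^2.
Then 5^(j + 1) = 5·(5^j) ≥ 5·(58j^3 + 32j^2).
Also, for j ≥ 6 we have 5·(58j^3 + 32j^2) ≥ 58(j+1)^3 + 32(j+1)^2, since 5·(58j^3 + 32j^2) − (58(j+1)^3 + 32(j+1)^2) = 232j^3 - 46j^2 - 238j - 90, which is nonnegative for all j ≥ 6.
Combining, 5^(j + 1) ≥ 58(j+1)^3 + 32(j+1)^2.
This completes the induction.
Hence the smallest such M is 6.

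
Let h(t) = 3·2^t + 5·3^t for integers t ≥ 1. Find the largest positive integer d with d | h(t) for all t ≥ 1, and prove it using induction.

Computing the first values: h(1) = 21 and h(2) = 57; gcd(21, 57) = 3, so d ≤ 3.
We prove 3 | 3·2^t + 5·3^t for all t ≥ 1 by induction on t.
For the base case t = 1: h(1) = 21 = 3·(7), so 3 | h(1).
For the inductive step, assume it holds for an arbitrary k ≥ 1, i.e. 3 | h(k). Then
h(k+1) − 3·h(k) = (3·2^(k+1) + 5·3^(k+1)) − 3·(3·2^k + 5·3^k) = (3)·2^k·(2 − 3) = (-3)·2^k. Since 3 | h(k) by the inductive hypothesis, 3 | 3·h(k); and 3 | -3 since -3 = 3·-1. Therefore 3 | h(k+1).
By induction, the statement is established for all t ≥ 1.
Therefore the largest such d is 3.

d = 3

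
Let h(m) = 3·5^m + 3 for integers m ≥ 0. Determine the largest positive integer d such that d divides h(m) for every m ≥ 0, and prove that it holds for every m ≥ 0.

Computing the first values: h(0) = 6 and h(1) = 18; gcd(6, 18) = 6, so d ≤ 6.
We prove 6 | 3·5^m + 3 for all m ≥ 0 by induction on m.
Base step (m = 0): h(0) = 6 = 6·(1), so 6 | h(0).
Suppose the result is true for m = j, i.e. 6 | h(j). Then
h(j+1) = 3·5^(j+1) + 3 = 5·(3·5^j + 3) - 12 = 5·h(j) - 12. The first term is divisible by 6 by the inductive hypothesis, and -12 is divisible by 6. Hence 6 | h(j+1).
Hence, by induction on m, the claim holds for every m ≥ 0.
Therefore the largest such d is 6.

d = 6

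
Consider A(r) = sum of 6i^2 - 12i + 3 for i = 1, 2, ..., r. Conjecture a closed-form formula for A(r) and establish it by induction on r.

We claim A(r) = r(r - 2)(2r + 1) for all r ≥ 1.
Base step (r = 1): A(1) = -3, and the closed form gives -3. They agree.
Suppose the result is true for r = i, so A(i) = i(2i^2 - 3i - 2).
Then A(i+1) = A(i) + (6i^2 - 3) = (i(2i^2 - 3i - 2)) + (6i^2 - 3).
Simplifying, A(i+1) = (i - 1)(i + 1)(2i + 3) = (i+1)((i+1) - 2)(2(i+1) + 1),
which is the closed form with r = i+1.
By induction, the statement is established for all r ≥ 1.

A(r) = r(r - 2)(2r + 1)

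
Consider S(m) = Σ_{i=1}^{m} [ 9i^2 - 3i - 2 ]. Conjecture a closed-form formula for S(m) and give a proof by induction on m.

S(m) = m(3m^2 + 3m - 2)

We claim S(m) = m(3m^2 + 3m - 2) for all m ≥ 1.
When m = 1: S(1) = 4, and the closed form gives 4. They agree.
Suppose the result is true for m = i, so S(i) = i(3i^2 + 3i - 2).
Then S(i+1) = S(i) + (9i^2 + 15i + 4) = (i(3i^2 + 3i - 2)) + (9i^2 + 15i + 4).
Simplifying, S(i+1) = (i + 1)(3i^2 + 9i + 4) = (i+1)(3(i+1)^2 + 3(i+1) - 2),
which is the closed form with m = i+1.
This completes the induction.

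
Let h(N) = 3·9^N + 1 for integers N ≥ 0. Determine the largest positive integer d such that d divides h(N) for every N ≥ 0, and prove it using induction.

d = 4

Computing the first values: h(0) = 4 and h(1) = 28; gcd(4, 28) = 4, so d ≤ 4.
We prove 4 | 3·9^N + 1 for all N ≥ 0 by induction on N.
When N = 0: h(0) = 4 = 4·(1), so 4 | h(0).
Suppose the result is true for N = r, i.e. 4 | h(r). Then
h(r+1) = 3·9^(r+1) + 1 = 9·(3·9^r + 1) - 8 = 9·h(r) - 8. The first term is divisible by 4 by the inductive hypothesis, and -8 is divisible by 4. Hence 4 | h(r+1).
By induction, the statement is established for all N ≥ 0.
Therefore the largest such d is 4.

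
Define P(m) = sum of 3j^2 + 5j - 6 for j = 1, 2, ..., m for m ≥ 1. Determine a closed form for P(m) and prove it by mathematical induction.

P(m) = m(m^2 + 4m - 3)

We claim P(m) = m(m^2 + 4m - 3) for all m ≥ 1.
For the base case m = 1: P(1) = 2, and the closed form gives 2. They agree.
Inductive step: suppose the statement holds for some j ≥ 1, so P(j) = j(j^2 + 4j - 3).
Then P(j+1) = P(j) + (3j^2 + 11j + 2) = (j(j^2 + 4j - 3)) + (3j^2 + 11j + 2).
Simplifying, P(j+1) = (j + 1)(j^2 + 6j + 2) = (j+1)((j+1)^2 + 4(j+1) - 3),
which is the closed form with m = j+1.
By the principle of mathematical induction, the result holds for all m ≥ 1.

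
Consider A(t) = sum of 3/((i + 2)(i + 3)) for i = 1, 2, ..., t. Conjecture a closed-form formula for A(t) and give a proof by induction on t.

We claim A(t) = t/(t + 3) for all t ≥ 1.
Base step (t = 1): A(1) = 1/4, and the closed form gives 1/4. They agree.
For the inductive step, assume it holds for an arbitrary i ≥ 1, so A(i) = i/(i + 3).
Then A(i+1) = A(i) + (3/((i + 3)(i + 4))) = (i/(i + 3)) + (3/((i + 3)(i + 4))).
Simplifying, A(i+1) = (i + 1)/(i + 4) = (i+1)/((i+1) + 3),
which is the closed form with t = i+1.
By the principle of mathematical induction, the result holds for all t ≥ 1.

A(t) = t/(t + 3)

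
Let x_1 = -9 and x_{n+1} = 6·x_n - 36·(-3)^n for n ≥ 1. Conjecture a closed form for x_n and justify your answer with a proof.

Computing the first terms: x_1 = -9, x_2 = 54, x_3 = 0. This suggests x_n = 4(-3)^n + 3·6^(n - 1).
Base step (n = 1): the formula gives -9 = -9 = x_1.
Inductive step: assume the claim holds for n = m, so x_m = 4(-3)^m + 3·6^(m - 1).
Then x_{m+1} = 6·x_m - 36·(-3)^m = 6·(4(-3)^m + 3·6^(m - 1)) - 36·(-3)^m = 4(-3)^(m + 1) + 3·6^m = 4(-3)^(m+1) + 3·6^((m+1) - 1),
which is the claimed formula at n = m+1.
Hence, by induction on n, the claim holds for every n ≥ 1.

x_n = 4(-3)^n + 3·6^(n - 1)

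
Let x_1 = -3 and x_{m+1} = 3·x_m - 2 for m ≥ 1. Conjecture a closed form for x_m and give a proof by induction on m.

Computing the first terms: x_1 = -3, x_2 = -11, x_3 = -35. This suggests x_m = -4·3^(m - 1) + 1.
For the base case m = 1: the formula gives -3 = -3 = x_1.
Suppose the result is true for m = i, so x_i = -4·3^(i - 1) + 1.
Then x_{i+1} = 3·x_i - 2 = 3·(-4·3^(i - 1) + 1) - 2 = -4·3^i + 1 = -4·3^((i+1) - 1) + 1,
which is the claimed formula at m = i+1.
By the principle of mathematical induction, the result holds for all m ≥ 1.

x_m = -4·3^(m - 1) + 1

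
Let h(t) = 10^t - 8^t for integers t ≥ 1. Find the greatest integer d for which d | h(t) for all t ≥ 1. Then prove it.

d = 2

Computing the first values: h(1) = 2 and h(2) = 36; gcd(2, 36) = 2, so d ≤ 2.
We prove 2 | 10^t - 8^t for all t ≥ 1 by induction on t.
Base step (t = 1): h(1) = 2 = 2·(1), so 2 | h(1).
Inductive step: suppose the statement holds for some j ≥ 1, i.e. 2 | h(j). Then
10^{j+1} − 8^{j+1} = 10·10^j − 8·8^j = 10·(10^j − 8^j) + (2)·8^j. The first term is divisible by 2 by the inductive hypothesis, and the second term (2)·8^j is divisible by 2 since 2 | 2. Hence 2 | h(j+1).
This completes the induction.
Therefore the largest such d is 2.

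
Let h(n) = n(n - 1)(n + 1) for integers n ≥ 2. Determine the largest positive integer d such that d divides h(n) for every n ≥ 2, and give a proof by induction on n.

Computing the first values: h(2) = 6 and h(3) = 24; gcd(6, 24) = 6, so d ≤ 6.
We prove 6 | n(n - 1)(n + 1) for all n ≥ 2 by induction on n.
For the base case n = 2: h(2) = 6 = 6·(1), so 6 | h(2).
Inductive step: assume the claim holds for n = k, i.e. 6 | h(k). Then
h(k+1) − h(k) = k·(k+1)·(k+2) − (k-1)·k·(k+1) = k·(k+1)·[(k+2) − (k-1)] = 3·k·(k+1). The product of 2 consecutive integers is divisible by (2)! = 2, so h(k+1) − h(k) is divisible by 3·2 = 6. By the inductive hypothesis 6 | h(k), hence 6 | h(k+1).
Hence, by induction on n, the claim holds for every n ≥ 2.
Therefore the largest such d is 6.

d = 6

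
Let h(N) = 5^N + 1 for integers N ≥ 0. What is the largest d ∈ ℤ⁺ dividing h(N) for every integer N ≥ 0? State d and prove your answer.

Computing the first values: h(0) = 2 and h(1) = 6; gcd(2, 6) = 2, so d ≤ 2.
We prove 2 | 5^N + 1 for all N ≥ 0 by induction on N.
Base case (N = 0): h(0) = 2 = 2·(1), so 2 | h(0).
For the inductive step, assume it holds for an arbitrary m ≥ 0, i.e. 2 | h(m). Then
h(m+1) = 5^(m+1) + 1 = 5·(5^m + 1) - 4 = 5·h(m) - 4. The first term is divisible by 2 by the inductive hypothesis, and -4 is divisible by 2. Hence 2 | h(m+1).
Hence, by induction on N, the claim holds for every N ≥ 0.
Therefore the largest such d is 2.

d = 2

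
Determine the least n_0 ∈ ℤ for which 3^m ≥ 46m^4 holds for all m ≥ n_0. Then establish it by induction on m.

At m = 12: 531441 < 953856, so the inequality fails and n_0 ≥ 13. We prove 3^m ≥ 46m^4 for all m ≥ 13.
When m = 13: 3^m = 1594323 and 46m^4 = 1313806, so 1594323 ≥ 1313806.
Inductive step: assume the claim holds for m = j, so 3^j ≥ 46j^4.
Then 3^(j + 1) = 3·(3^j) ≥ 3·(46j^4).
Also, for j ≥ 13 we have 3·(46j^4) ≥ 46(j+1)^4, since 3 ≥ (1 + 1/j)^4 for all j ≥ 13.
Combining, 3^(j + 1) ≥ 46(j+1)^4.
By induction, the statement is established for all m ≥ 13.
Hence the smallest such n_0 is 13.

n_0 = 13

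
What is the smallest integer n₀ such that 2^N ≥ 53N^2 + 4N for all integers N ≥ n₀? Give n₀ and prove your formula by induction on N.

n₀ = 14

At N = 13: 8192 < 9009, so the inequality fails and n₀ ≥ 14. We prove 2^N ≥ 53N^2 + 4N for all N ≥ 14.
For the base case N = 14: 2^N = 16384 and 53N^2 + 4N = 10444, so 16384 ≥ 10444.
For the inductive step, assume it holds for an arbitrary k ≥ 14, so 2^k ≥ 53k^2 + 4k.
Then 2^(k + 1) = 2·(2^k) ≥ 2·(53k^2 + 4k).
Also, for k ≥ 14 we have 2·(53k^2 + 4k) ≥ 53(k+1)^2 + 4(k+1), since 2·(53k^2 + 4k) − (53(k+1)^2 + 4(k+1)) = 53k^2 - 102k - 57, which is nonnegative for all k ≥ 14.
Combining, 2^(k + 1) ≥ 53(k+1)^2 + 4(k+1).
Hence, by induction on N, the claim holds for every N ≥ 14.
Hence the smallest such n₀ is 14.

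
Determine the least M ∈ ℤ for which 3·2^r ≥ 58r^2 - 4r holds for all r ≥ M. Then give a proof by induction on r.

M = 12

At r = 11: 6144 < 6974, so the inequality fails and M ≥ 12. We prove 3·2^r ≥ 58r^2 - 4r for all r ≥ 12.
Base case (r = 12): 3·2^r = 12288 and 58r^2 - 4r = 8304, so 12288 ≥ 8304.
Inductive step: suppose the statement holds for some p ≥ 12, so 3·2^p ≥ 58p^2 - 4p.
Then 3·2^(p + 1) = 2·(3·2^p) ≥ 2·(58p^2 - 4p).
Also, for p ≥ 12 we have 2·(58p^2 - 4p) ≥ 58(p+1)^2 - 4(p+1), since 2·(58p^2 - 4p) − (58(p+1)^2 - 4(p+1)) = 58p^2 - 120p - 54, which is nonnegative for all p ≥ 12.
Combining, 3·2^(p + 1) ≥ 58(p+1)^2 - 4(p+1).
This completes the induction.
Hence the smallest such M is 12.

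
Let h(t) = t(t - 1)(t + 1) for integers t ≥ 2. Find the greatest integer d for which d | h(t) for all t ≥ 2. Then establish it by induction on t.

Computing the first values: h(2) = 6 and h(3) = 24; gcd(6, 24) = 6, so d ≤ 6.
We prove 6 | t(t - 1)(t + 1) for all t ≥ 2 by induction on t.
For the base case t = 2: h(2) = 6 = 6·(1), so 6 | h(2).
Inductive step: suppose the statement holds for some j ≥ 2, i.e. 6 | h(j). Then
h(j+1) − h(j) = j·(j+1)·(j+2) − (j-1)·j·(j+1) = j·(j+1)·[(j+2) − (j-1)] = 3·j·(j+1). The product of 2 consecutive integers is divisible by (2)! = 2, so h(j+1) − h(j) is divisible by 3·2 = 6. By the inductive hypothesis 6 | h(j), hence 6 | h(j+1).
This completes the induction.
Therefore the largest such d is 6.

d = 6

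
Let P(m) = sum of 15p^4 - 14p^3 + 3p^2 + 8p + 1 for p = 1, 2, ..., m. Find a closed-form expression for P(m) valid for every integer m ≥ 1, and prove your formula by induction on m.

P(m) = m(3m^4 + 4m^3 - m^2 + 2m + 5)

We claim P(m) = m(3m^4 + 4m^3 - m^2 + 2m + 5) for all m ≥ 1.
When m = 1: P(1) = 13, and the closed form gives 13. They agree.
Inductive step: assume the claim holds for m = p, so P(p) = p(3p^4 + 4p^3 - p^2 + 2p + 5).
Then P(p+1) = P(p) + (15p^4 + 46p^3 + 51p^2 + 32p + 13) = (p(3p^4 + 4p^3 - p^2 + 2p + 5)) + (15p^4 + 46p^3 + 51p^2 + 32p + 13).
Simplifying, P(p+1) = (p + 1)(3p^4 + 16p^3 + 29p^2 + 24p + 13) = (p+1)(3(p+1)^4 + 4(p+1)^3 - (p+1)^2 + 2(p+1) + 5),
which is the closed form with m = p+1.
By the principle of mathematical induction, the result holds for all m ≥ 1.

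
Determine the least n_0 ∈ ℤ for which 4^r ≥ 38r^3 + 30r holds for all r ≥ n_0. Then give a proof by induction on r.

At r = 6: 4096 < 8388, so the inequality fails and n_0 ≥ 7. We prove 4^r ≥ 38r^3 + 30r for all r ≥ 7.
When r = 7: 4^r = 16384 and 38r^3 + 30r = 13244, so 16384 ≥ 13244.
Inductive step: assume the claim holds for r = j, so 4^j ≥ 38j^3 + 30j.
Then 4^(j + 1) = 4·(4^j) ≥ 4·(38j^3 + 30j).
Also, for j ≥ 7 we have 4·(38j^3 + 30j) ≥ 38(j+1)^3 + 30(j+1), since 4·(38j^3 + 30j) − (38(j+1)^3 + 30(j+1)) = 114j^3 - 114j^2 - 24j - 68, which is nonnegative for all j ≥ 7.
Combining, 4^(j + 1) ≥ 38(j+1)^3 + 30(j+1).
By the principle of mathematical induction, the result holds for all r ≥ 7.
Hence the smallest such n_0 is 7.

n_0 = 7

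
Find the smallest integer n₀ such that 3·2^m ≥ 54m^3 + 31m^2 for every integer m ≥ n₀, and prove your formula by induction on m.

n₀ = 17

At m = 16: 196608 < 229120, so the inequality fails and n₀ ≥ 17. We prove 3·2^m ≥ 54m^3 + 31m^2 for all m ≥ 17.
When m = 17: 3·2^m = 393216 and 54m^3 + 31m^2 = 274261, so 393216 ≥ 274261.
For the inductive step, assume it holds for an arbitrary r ≥ 17, so 3·2^r ≥ 54r^3 + 31r^2.
Then 3·2^(r + 1) = 2·(3·2^r) ≥ 2·(54r^3 + 31r^2).
Also, for r ≥ 17 we have 2·(54r^3 + 31r^2) ≥ 54(r+1)^3 + 31(r+1)^2, since 2·(54r^3 + 31r^2) − (54(r+1)^3 + 31(r+1)^2) = 54r^3 - 131r^2 - 224r - 85, which is nonnegative for all r ≥ 17.
Combining, 3·2^(r + 1) ≥ 54(r+1)^3 + 31(r+1)^2.
Hence, by induction on m, the claim holds for every m ≥ 17.
Hence the smallest such n₀ is 17.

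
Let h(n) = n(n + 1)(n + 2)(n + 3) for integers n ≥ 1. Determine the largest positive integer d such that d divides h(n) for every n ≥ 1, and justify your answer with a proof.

d = 24

Computing the first values: h(1) = 24 and h(2) = 120; gcd(24, 120) = 24, so d ≤ 24.
We prove 24 | n(n + 1)(n + 2)(n + 3) for all n ≥ 1 by induction on n.
Base step (n = 1): h(1) = 24 = 24·(1), so 24 | h(1).
Inductive step: suppose the statement holds for some p ≥ 1, i.e. 24 | h(p). Then
h(p+1) − h(p) = (p+1)·(p+2)·(p+3)·(p+4) − p·(p+1)·(p+2)·(p+3) = (p+1)·(p+2)·(p+3)·[(p+4) − p] = 4·(p+1)·(p+2)·(p+3). The product of 3 consecutive integers is divisible by (3)! = 6, so h(p+1) − h(p) is divisible by 4·6 = 24. By the inductive hypothesis 24 | h(p), hence 24 | h(p+1).
This completes the induction.
Therefore the largest such d is 24.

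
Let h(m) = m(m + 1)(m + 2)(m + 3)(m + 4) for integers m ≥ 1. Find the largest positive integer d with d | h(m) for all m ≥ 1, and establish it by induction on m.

d = 120

Computing the first values: h(1) = 120 and h(2) = 720; gcd(120, 720) = 120, so d ≤ 120.
We prove 120 | m(m + 1)(m + 2)(m + 3)(m + 4) for all m ≥ 1 by induction on m.
For the base case m = 1: h(1) = 120 = 120·(1), so 120 | h(1).
Inductive step: assume the claim holds for m = p, i.e. 120 | h(p). Then
h(p+1) − h(p) = (p+1)·(p+2)·(p+3)·(p+4)·(p+5) − p·(p+1)·(p+2)·(p+3)·(p+4) = (p+1)·(p+2)·(p+3)·(p+4)·[(p+5) − p] = 5·(p+1)·(p+2)·(p+3)·(p+4). The product of 4 consecutive integers is divisible by (4)! = 24, so h(p+1) − h(p) is divisible by 5·24 = 120. By the inductive hypothesis 120 | h(p), hence 120 | h(p+1).
By the principle of mathematical induction, the result holds for all m ≥ 1.
Therefore the largest such d is 120.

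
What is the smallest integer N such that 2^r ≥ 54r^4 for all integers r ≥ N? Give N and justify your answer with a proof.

At r = 24: 16777216 < 17915904, so the inequality fails and N ≥ 25. We prove 2^r ≥ 54r^4 for all r ≥ 25.
When r = 25: 2^r = 33554432 and 54r^4 = 21093750, so 33554432 ≥ 21093750.
Inductive step: suppose the statement holds for some i ≥ 25, so 2^i ≥ 54i^4.
Then 2^(i + 1) = 2·(2^i) ≥ 2·(54i^4).
Also, for i ≥ 25 we have 2·(54i^4) ≥ 54(i+1)^4, since 2 ≥ (1 + 1/i)^4 for all i ≥ 25.
Combining, 2^(i + 1) ≥ 54(i+1)^4.
By induction, the statement is established for all r ≥ 25.
Hence the smallest such N is 25.

N = 25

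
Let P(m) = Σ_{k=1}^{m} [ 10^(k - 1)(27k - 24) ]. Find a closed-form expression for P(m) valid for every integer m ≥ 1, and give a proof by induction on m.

P(m) = 3·10^m(m - 1) + 3

We claim P(m) = 3·10^m(m - 1) + 3 for all m ≥ 1.
Base case (m = 1): P(1) = 3, and the closed form gives 3. They agree.
Inductive step: suppose the statement holds for some k ≥ 1, so P(k) = 3·10^k(k - 1) + 3.
Then P(k+1) = P(k) + (10^k(27k + 3)) = (3·10^k(k - 1) + 3) + (10^k(27k + 3)).
Simplifying, P(k+1) = 30·10^k·k + 3 = 3·10^(k+1)((k+1) - 1) + 3,
which is the closed form with m = k+1.
This completes the induction.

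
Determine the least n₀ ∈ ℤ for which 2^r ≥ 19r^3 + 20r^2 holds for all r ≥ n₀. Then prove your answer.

n₀ = 17

At r = 16: 65536 < 82944, so the inequality fails and n₀ ≥ 17. We prove 2^r ≥ 19r^3 + 20r^2 for all r ≥ 17.
When r = 17: 2^r = 131072 and 19r^3 + 20r^2 = 99127, so 131072 ≥ 99127.
Suppose the result is true for r = j, so 2^j ≥ 19j^3 + 20j^2.
Then 2^(j + 1) = 2·(2^j) ≥ 2·(19j^3 + 20j^2).
Also, for j ≥ 17 we have 2·(19j^3 + 20j^2) ≥ 19(j+1)^3 + 20(j+1)^2, since 2·(19j^3 + 20j^2) − (19(j+1)^3 + 20(j+1)^2) = 19j^3 - 37j^2 - 97j - 39, which is nonnegative for all j ≥ 17.
Combining, 2^(j + 1) ≥ 19(j+1)^3 + 20(j+1)^2.
This completes the induction.
Hence the smallest such n₀ is 17.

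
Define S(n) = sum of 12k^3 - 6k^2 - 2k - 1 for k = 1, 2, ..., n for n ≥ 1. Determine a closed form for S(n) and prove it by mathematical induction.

We claim S(n) = n(3n^3 + 4n^2 - n - 3) for all n ≥ 1.
Base step (n = 1): S(1) = 3, and the closed form gives 3. They agree.
Suppose the result is true for n = k, so S(k) = k(3k^3 + 4k^2 - k - 3).
Then S(k+1) = S(k) + (12k^3 + 30k^2 + 22k + 3) = (k(3k^3 + 4k^2 - k - 3)) + (12k^3 + 30k^2 + 22k + 3).
Simplifying, S(k+1) = (k + 1)(3k^3 + 13k^2 + 16k + 3) = (k+1)(3(k+1)^3 + 4(k+1)^2 - (k+1) - 3),
which is the closed form with n = k+1.
This completes the induction.

S(n) = n(3n^3 + 4n^2 - n - 3)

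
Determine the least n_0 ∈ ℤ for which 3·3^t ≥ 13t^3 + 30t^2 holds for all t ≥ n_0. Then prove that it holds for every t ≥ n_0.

At t = 6: 2187 < 3888, so the inequality fails and n_0 ≥ 7. We prove 3·3^t ≥ 13t^3 + 30t^2 for all t ≥ 7.
Base case (t = 7): 3·3^t = 6561 and 13t^3 + 30t^2 = 5929, so 6561 ≥ 5929.
For the inductive step, assume it holds for an arbitrary i ≥ 7, so 3·3^i ≥ 13i^3 + 30i^2.
Then 3·3^(i + 1) = 3·(3·3^i) ≥ 3·(13i^3 + 30i^2).
Also, for i ≥ 7 we have 3·(13i^3 + 30i^2) ≥ 13(i+1)^3 + 30(i+1)^2, since 3·(13i^3 + 30i^2) − (13(i+1)^3 + 30(i+1)^2) = 26i^3 + 21i^2 - 99i - 43, which is nonnegative for all i ≥ 7.
Combining, 3·3^(i + 1) ≥ 13(i+1)^3 + 30(i+1)^2.
By induction, the statement is established for all t ≥ 7.
Hence the smallest such n_0 is 7.

n_0 = 7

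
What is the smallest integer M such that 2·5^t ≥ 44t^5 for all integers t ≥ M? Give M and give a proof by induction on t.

At t = 8: 781250 < 1441792, so the inequality fails and M ≥ 9. We prove 2·5^t ≥ 44t^5 for all t ≥ 9.
Base step (t = 9): 2·5^t = 3906250 and 44t^5 = 2598156, so 3906250 ≥ 2598156.
Suppose the result is true for t = m, so 2·5^m ≥ 44m^5.
Then 2·5^(m + 1) = 5·(2·5^m) ≥ 5·(44m^5).
Also, for m ≥ 9 we have 5·(44m^5) ≥ 44(m+1)^5, since 5 ≥ (1 + 1/m)^5 for all m ≥ 9.
Combining, 2·5^(m + 1) ≥ 44(m+1)^5.
This completes the induction.
Hence the smallest such M is 9.

M = 9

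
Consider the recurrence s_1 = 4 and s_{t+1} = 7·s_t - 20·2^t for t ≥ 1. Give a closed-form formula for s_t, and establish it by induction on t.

Computing the first terms: s_1 = 4, s_2 = -12, s_3 = -164. This suggests s_t = 2^(t + 2) - 4·7^(t - 1).
Base case (t = 1): the formula gives 4 = 4 = s_1.
Inductive step: assume the claim holds for t = m, so s_m = 2^(m + 2) - 4·7^(m - 1).
Then s_{m+1} = 7·s_m - 20·2^m = 7·(2^(m + 2) - 4·7^(m - 1)) - 20·2^m = 2^(m + 3) - 4·7^m = 2^((m+1) + 2) - 4·7^((m+1) - 1),
which is the claimed formula at t = m+1.
Hence, by induction on t, the claim holds for every t ≥ 1.

s_t = 2^(t + 2) - 4·7^(t - 1)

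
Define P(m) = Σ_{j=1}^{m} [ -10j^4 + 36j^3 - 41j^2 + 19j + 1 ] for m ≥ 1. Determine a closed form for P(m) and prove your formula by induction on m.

We claim P(m) = -m(2m^4 - 4m^3 - m^2 + 2m - 4) for all m ≥ 1.
For the base case m = 1: P(1) = 5, and the closed form gives 5. They agree.
Suppose the result is true for m = j, so P(j) = j(-2j^4 + 4j^3 + j^2 - 2j + 4).
Then P(j+1) = P(j) + (-10j^4 - 4j^3 + 7j^2 + 5j + 5) = (j(-2j^4 + 4j^3 + j^2 - 2j + 4)) + (-10j^4 - 4j^3 + 7j^2 + 5j + 5).
Simplifying, P(j+1) = -(j + 1)(2j^4 + 4j^3 - j^2 - 4j - 5) = -(j+1)(2(j+1)^4 - 4(j+1)^3 - (j+1)^2 + 2(j+1) - 4),
which is the closed form with m = j+1.
By the principle of mathematical induction, the result holds for all m ≥ 1.

P(m) = -m(2m^4 - 4m^3 - m^2 + 2m - 4)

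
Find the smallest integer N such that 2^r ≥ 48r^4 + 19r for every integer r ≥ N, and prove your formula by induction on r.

At r = 23: 8388608 < 13432805, so the inequality fails and N ≥ 24. We prove 2^r ≥ 48r^4 + 19r for all r ≥ 24.
Base case (r = 24): 2^r = 16777216 and 48r^4 + 19r = 15925704, so 16777216 ≥ 15925704.
Inductive step: assume the claim holds for r = j, so 2^j ≥ 48j^4 + 19j.
Then 2^(j + 1) = 2·(2^j) ≥ 2·(48j^4 + 19j).
Also, for j ≥ 24 we have 2·(48j^4 + 19j) ≥ 48(j+1)^4 + 19(j+1), since 2·(48j^4 + 19j) − (48(j+1)^4 + 19(j+1)) = 48j^4 - 192j^3 - 288j^2 - 173j - 67, which is nonnegative for all j ≥ 24.
Combining, 2^(j + 1) ≥ 48(j+1)^4 + 19(j+1).
By the principle of mathematical induction, the result holds for all r ≥ 24.
Hence the smallest such N is 24.

N = 24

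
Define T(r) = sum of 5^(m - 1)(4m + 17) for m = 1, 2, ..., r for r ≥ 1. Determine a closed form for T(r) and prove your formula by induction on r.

T(r) = 5^r(r + 4) - 4

We claim T(r) = 5^r(r + 4) - 4 for all r ≥ 1.
For the base case r = 1: T(1) = 21, and the closed form gives 21. They agree.
Inductive step: suppose the statement holds for some m ≥ 1, so T(m) = 5^m(m + 4) - 4.
Then T(m+1) = T(m) + (5^m(4m + 21)) = (5^m(m + 4) - 4) + (5^m(4m + 21)).
Simplifying, T(m+1) = 5^(m + 1)m + 5^(m + 2) - 4 = 5^(m+1)((m+1) + 4) - 4,
which is the closed form with r = m+1.
This completes the induction.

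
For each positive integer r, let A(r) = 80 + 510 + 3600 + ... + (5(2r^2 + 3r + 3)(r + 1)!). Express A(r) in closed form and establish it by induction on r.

A(r) = (10r + 5)(r + 2)! - 10

We claim A(r) = (10r + 5)(r + 2)! - 10 for all r ≥ 1.
When r = 1: A(1) = 80, and the closed form gives 80. They agree.
For the inductive step, assume it holds for an arbitrary i ≥ 1, so A(i) = (10i + 5)(i + 2)! - 10.
Then A(i+1) = A(i) + (5(2i^2 + 7i + 8)(i + 2)!) = ((10i + 5)(i + 2)! - 10) + (5(2i^2 + 7i + 8)(i + 2)!).
Simplifying, A(i+1) = (10(i+1) + 5)((i+1) + 2)! - 10,
which is the closed form with r = i+1.
By induction, the statement is established for all r ≥ 1.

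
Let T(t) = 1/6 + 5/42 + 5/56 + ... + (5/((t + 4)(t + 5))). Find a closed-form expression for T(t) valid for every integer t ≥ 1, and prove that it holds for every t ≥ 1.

We claim T(t) = t/(t + 5) for all t ≥ 1.
Base step (t = 1): T(1) = 1/6, and the closed form gives 1/6. They agree.
For the inductive step, assume it holds for an arbitrary r ≥ 1, so T(r) = r/(r + 5).
Then T(r+1) = T(r) + (5/((r + 5)(r + 6))) = (r/(r + 5)) + (5/((r + 5)(r + 6))).
Simplifying, T(r+1) = (r + 1)/(r + 6) = (r+1)/((r+1) + 5),
which is the closed form with t = r+1.
By induction, the statement is established for all t ≥ 1.

T(t) = t/(t + 5)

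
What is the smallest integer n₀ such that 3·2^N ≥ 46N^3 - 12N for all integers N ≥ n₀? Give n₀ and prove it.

At N = 15: 98304 < 155070, so the inequality fails and n₀ ≥ 16. We prove 3·2^N ≥ 46N^3 - 12N for all N ≥ 16.
For the base case N = 16: 3·2^N = 196608 and 46N^3 - 12N = 188224, so 196608 ≥ 188224.
For the inductive step, assume it holds for an arbitrary r ≥ 16, so 3·2^r ≥ 46r^3 - 12r.
Then 3·2^(r + 1) = 2·(3·2^r) ≥ 2·(46r^3 - 12r).
Also, for r ≥ 16 we have 2·(46r^3 - 12r) ≥ 46(r+1)^3 - 12(r+1), since 2·(46r^3 - 12r) − (46(r+1)^3 - 12(r+1)) = 46r^3 - 138r^2 - 150r - 34, which is nonnegative for all r ≥ 16.
Combining, 3·2^(r + 1) ≥ 46(r+1)^3 - 12(r+1).
By induction, the statement is established for all N ≥ 16.
Hence the smallest such n₀ is 16.

n₀ = 16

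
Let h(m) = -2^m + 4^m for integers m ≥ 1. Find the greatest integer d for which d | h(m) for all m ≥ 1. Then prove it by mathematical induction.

Computing the first values: h(1) = 2 and h(2) = 12; gcd(2, 12) = 2, so d ≤ 2.
We prove 2 | -2^m + 4^m for all m ≥ 1 by induction on m.
For the base case m = 1: h(1) = 2 = 2·(1), so 2 | h(1).
Inductive step: suppose the statement holds for some j ≥ 1, i.e. 2 | h(j). Then
4^{j+1} − 2^{j+1} = 4·4^j − 2·2^j = 4·(4^j − 2^j) + (2)·2^j. The first term is divisible by 2 by the inductive hypothesis, and the second term (2)·2^j is divisible by 2 since 2 | 2. Hence 2 | h(j+1).
By the principle of mathematical induction, the result holds for all m ≥ 1.
Therefore the largest such d is 2.

d = 2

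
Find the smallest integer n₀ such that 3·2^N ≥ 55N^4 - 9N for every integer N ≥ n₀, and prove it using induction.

n₀ = 23

At N = 22: 12582912 < 12883882, so the inequality fails and n₀ ≥ 23. We prove 3·2^N ≥ 55N^4 - 9N for all N ≥ 23.
For the base case N = 23: 3·2^N = 25165824 and 55N^4 - 9N = 15391048, so 25165824 ≥ 15391048.
For the inductive step, assume it holds for an arbitrary r ≥ 23, so 3·2^r ≥ 55r^4 - 9r.
Then 3·2^(r + 1) = 2·(3·2^r) ≥ 2·(55r^4 - 9r).
Also, for r ≥ 23 we have 2·(55r^4 - 9r) ≥ 55(r+1)^4 - 9(r+1), since 2·(55r^4 - 9r) − (55(r+1)^4 - 9(r+1)) = 55r^4 - 220r^3 - 330r^2 - 229r - 46, which is nonnegative for all r ≥ 23.
Combining, 3·2^(r + 1) ≥ 55(r+1)^4 - 9(r+1).
By induction, the statement is established for all N ≥ 23.
Hence the smallest such n₀ is 23.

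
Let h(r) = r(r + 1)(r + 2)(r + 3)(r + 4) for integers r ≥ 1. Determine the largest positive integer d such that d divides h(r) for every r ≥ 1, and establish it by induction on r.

d = 120

Computing the first values: h(1) = 120 and h(2) = 720; gcd(120, 720) = 120, so d ≤ 120.
We prove 120 | r(r + 1)(r + 2)(r + 3)(r + 4) for all r ≥ 1 by induction on r.
Base step (r = 1): h(1) = 120 = 120·(1), so 120 | h(1).
Inductive step: assume the claim holds for r = i, i.e. 120 | h(i). Then
h(i+1) − h(i) = (i+1)·(i+2)·(i+3)·(i+4)·(i+5) − i·(i+1)·(i+2)·(i+3)·(i+4) = (i+1)·(i+2)·(i+3)·(i+4)·[(i+5) − i] = 5·(i+1)·(i+2)·(i+3)·(i+4). The product of 4 consecutive integers is divisible by (4)! = 24, so h(i+1) − h(i) is divisible by 5·24 = 120. By the inductive hypothesis 120 | h(i), hence 120 | h(i+1).
This completes the induction.
Therefore the largest such d is 120.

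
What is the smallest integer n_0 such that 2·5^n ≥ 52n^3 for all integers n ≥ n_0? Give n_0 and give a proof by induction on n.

At n = 5: 6250 < 6500, so the inequality fails and n_0 ≥ 6. We prove 2·5^n ≥ 52n^3 for all n ≥ 6.
When n = 6: 2·5^n = 31250 and 52n^3 = 11232, so 31250 ≥ 11232.
Inductive step: assume the claim holds for n = i, so 2·5^i ≥ 52i^3.
Then 2·5^(i + 1) = 5·(2·5^i) ≥ 5·(52i^3).
Also, for i ≥ 6 we have 5·(52i^3) ≥ 52(i+1)^3, since 5 ≥ (1 + 1/i)^3 for all i ≥ 6.
Combining, 2·5^(i + 1) ≥ 52(i+1)^3.
This completes the induction.
Hence the smallest such n_0 is 6.

n_0 = 6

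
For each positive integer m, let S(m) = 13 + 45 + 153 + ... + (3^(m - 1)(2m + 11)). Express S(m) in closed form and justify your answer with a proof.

We claim S(m) = 3^m(m + 5) - 5 for all m ≥ 1.
When m = 1: S(1) = 13, and the closed form gives 13. They agree.
Suppose the result is true for m = r, so S(r) = 3^r(r + 5) - 5.
Then S(r+1) = S(r) + (3^r(2r + 13)) = (3^r(r + 5) - 5) + (3^r(2r + 13)).
Simplifying, S(r+1) = 3·3^r·r + 18·3^r - 5 = 3^(r+1)((r+1) + 5) - 5,
which is the closed form with m = r+1.
This completes the induction.

S(m) = 3^m(m + 5) - 5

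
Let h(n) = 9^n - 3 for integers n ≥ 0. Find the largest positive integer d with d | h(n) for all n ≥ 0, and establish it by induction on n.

d = 2

Computing the first values: h(0) = -2 and h(1) = 6; gcd(-2, 6) = 2, so d ≤ 2.
We prove 2 | 9^n - 3 for all n ≥ 0 by induction on n.
Base case (n = 0): h(0) = -2 = 2·(-1), so 2 | h(0).
For the inductive step, assume it holds for an arbitrary m ≥ 0, i.e. 2 | h(m). Then
h(m+1) = 9^(m+1) - 3 = 9·(9^m - 3) + 24 = 9·h(m) + 24. The first term is divisible by 2 by the inductive hypothesis, and 24 is divisible by 2. Hence 2 | h(m+1).
By induction, the statement is established for all n ≥ 0.
Therefore the largest such d is 2.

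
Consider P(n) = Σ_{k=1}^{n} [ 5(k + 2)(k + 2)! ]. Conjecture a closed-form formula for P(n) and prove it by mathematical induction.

P(n) = 5(n + 3)! - 30

We claim P(n) = 5(n + 3)! - 30 for all n ≥ 1.
When n = 1: P(1) = 90, and the closed form gives 90. They agree.
For the inductive step, assume it holds for an arbitrary k ≥ 1, so P(k) = 5(k + 3)! - 30.
Then P(k+1) = P(k) + (5(k + 3)(k + 3)!) = (5(k + 3)! - 30) + (5(k + 3)(k + 3)!).
Simplifying, P(k+1) = 5((k+1) + 3)! - 30,
which is the closed form with n = k+1.
By the principle of mathematical induction, the result holds for all n ≥ 1.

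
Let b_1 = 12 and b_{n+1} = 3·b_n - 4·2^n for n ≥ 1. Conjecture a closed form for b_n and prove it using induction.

b_n = 2^(n + 2) + 4·3^(n - 1)

Computing the first terms: b_1 = 12, b_2 = 28, b_3 = 68. This suggests b_n = 2^(n + 2) + 4·3^(n - 1).
Base step (n = 1): the formula gives 12 = 12 = b_1.
For the inductive step, assume it holds for an arbitrary j ≥ 1, so b_j = 2^(j + 2) + 4·3^(j - 1).
Then b_{j+1} = 3·b_j - 4·2^j = 3·(2^(j + 2) + 4·3^(j - 1)) - 4·2^j = 2^(j + 3) + 4·3^j = 2^((j+1) + 2) + 4·3^((j+1) - 1),
which is the claimed formula at n = j+1.
This completes the induction.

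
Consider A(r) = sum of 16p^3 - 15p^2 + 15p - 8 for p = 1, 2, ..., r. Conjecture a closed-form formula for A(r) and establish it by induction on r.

A(r) = r(4r^3 + 3r^2 + 4r - 3)

We claim A(r) = r(4r^3 + 3r^2 + 4r - 3) for all r ≥ 1.
For the base case r = 1: A(1) = 8, and the closed form gives 8. They agree.
Suppose the result is true for r = p, so A(p) = p(4p^3 + 3p^2 + 4p - 3).
Then A(p+1) = A(p) + (16p^3 + 33p^2 + 33p + 8) = (p(4p^3 + 3p^2 + 4p - 3)) + (16p^3 + 33p^2 + 33p + 8).
Simplifying, A(p+1) = (p + 1)(4p^3 + 15p^2 + 22p + 8) = (p+1)(4(p+1)^3 + 3(p+1)^2 + 4(p+1) - 3),
which is the closed form with r = p+1.
Hence, by induction on r, the claim holds for every r ≥ 1.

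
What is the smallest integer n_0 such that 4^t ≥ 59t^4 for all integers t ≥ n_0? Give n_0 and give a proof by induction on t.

At t = 9: 262144 < 387099, so the inequality fails and n_0 ≥ 10. We prove 4^t ≥ 59t^4 for all t ≥ 10.
Base step (t = 10): 4^t = 1048576 and 59t^4 = 590000, so 1048576 ≥ 590000.
Inductive step: suppose the statement holds for some i ≥ 10, so 4^i ≥ 59i^4.
Then 4^(i + 1) = 4·(4^i) ≥ 4·(59i^4).
Also, for i ≥ 10 we have 4·(59i^4) ≥ 59(i+1)^4, since 4 ≥ (1 + 1/i)^4 for all i ≥ 10.
Combining, 4^(i + 1) ≥ 59(i+1)^4.
By induction, the statement is established for all t ≥ 10.
Hence the smallest such n_0 is 10.

n_0 = 10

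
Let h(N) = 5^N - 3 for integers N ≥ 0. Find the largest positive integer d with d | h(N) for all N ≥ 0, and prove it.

d = 2

Computing the first values: h(0) = -2 and h(1) = 2; gcd(-2, 2) = 2, so d ≤ 2.
We prove 2 | 5^N - 3 for all N ≥ 0 by induction on N.
For the base case N = 0: h(0) = -2 = 2·(-1), so 2 | h(0).
For the inductive step, assume it holds for an arbitrary m ≥ 0, i.e. 2 | h(m). Then
h(m+1) = 5^(m+1) - 3 = 5·(5^m - 3) + 12 = 5·h(m) + 12. The first term is divisible by 2 by the inductive hypothesis, and 12 is divisible by 2. Hence 2 | h(m+1).
By the principle of mathematical induction, the result holds for all N ≥ 0.
Therefore the largest such d is 2.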